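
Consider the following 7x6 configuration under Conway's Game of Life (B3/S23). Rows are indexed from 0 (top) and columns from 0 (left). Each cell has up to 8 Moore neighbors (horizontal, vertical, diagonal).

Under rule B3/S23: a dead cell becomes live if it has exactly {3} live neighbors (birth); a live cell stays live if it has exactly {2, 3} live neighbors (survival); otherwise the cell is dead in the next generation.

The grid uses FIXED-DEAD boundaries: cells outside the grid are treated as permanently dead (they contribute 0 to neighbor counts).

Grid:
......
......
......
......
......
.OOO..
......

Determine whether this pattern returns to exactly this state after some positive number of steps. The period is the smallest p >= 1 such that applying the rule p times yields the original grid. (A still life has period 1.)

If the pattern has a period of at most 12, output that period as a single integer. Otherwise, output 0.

Simulating and comparing each generation to the original:
Gen 0 (original, given above): 3 live cells
Gen 1: 3 live cells, differs from original
Gen 2: 3 live cells, MATCHES original -> period = 2

Answer: 2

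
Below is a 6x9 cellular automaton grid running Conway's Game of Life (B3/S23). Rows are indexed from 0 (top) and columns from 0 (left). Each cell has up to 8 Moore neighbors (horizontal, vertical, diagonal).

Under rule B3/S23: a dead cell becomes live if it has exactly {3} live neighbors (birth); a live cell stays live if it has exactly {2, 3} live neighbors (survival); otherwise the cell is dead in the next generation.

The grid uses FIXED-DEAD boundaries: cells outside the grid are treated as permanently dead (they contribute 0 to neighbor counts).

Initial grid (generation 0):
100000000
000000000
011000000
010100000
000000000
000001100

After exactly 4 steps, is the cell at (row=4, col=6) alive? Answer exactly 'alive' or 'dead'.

Answer: dead

Derivation:
Simulating step by step:
Generation 0 (given above): 7 live cells
Generation 1: 4 live cells
000000000
010000000
011000000
010000000
000000000
000000000
Generation 2: 7 live cells
000000000
011000000
111000000
011000000
000000000
000000000
Generation 3: 6 live cells
000000000
101000000
100100000
101000000
000000000
000000000
Generation 4: 5 live cells
000000000
010000000
101100000
010000000
000000000
000000000

Cell (4,6) at generation 4: 0 -> dead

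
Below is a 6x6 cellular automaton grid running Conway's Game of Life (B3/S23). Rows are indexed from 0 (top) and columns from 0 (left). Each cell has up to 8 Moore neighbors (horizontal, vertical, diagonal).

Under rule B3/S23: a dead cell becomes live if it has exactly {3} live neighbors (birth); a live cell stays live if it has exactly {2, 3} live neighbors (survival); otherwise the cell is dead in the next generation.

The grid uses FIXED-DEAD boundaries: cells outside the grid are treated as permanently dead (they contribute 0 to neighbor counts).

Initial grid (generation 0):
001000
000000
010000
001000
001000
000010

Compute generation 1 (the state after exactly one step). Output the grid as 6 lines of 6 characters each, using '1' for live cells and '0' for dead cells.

Simulating step by step:
Generation 0 (given above): 5 live cells
Generation 1: 3 live cells
(generation 1 grid is the final answer)

Answer: 000000
000000
000000
011000
000100
000000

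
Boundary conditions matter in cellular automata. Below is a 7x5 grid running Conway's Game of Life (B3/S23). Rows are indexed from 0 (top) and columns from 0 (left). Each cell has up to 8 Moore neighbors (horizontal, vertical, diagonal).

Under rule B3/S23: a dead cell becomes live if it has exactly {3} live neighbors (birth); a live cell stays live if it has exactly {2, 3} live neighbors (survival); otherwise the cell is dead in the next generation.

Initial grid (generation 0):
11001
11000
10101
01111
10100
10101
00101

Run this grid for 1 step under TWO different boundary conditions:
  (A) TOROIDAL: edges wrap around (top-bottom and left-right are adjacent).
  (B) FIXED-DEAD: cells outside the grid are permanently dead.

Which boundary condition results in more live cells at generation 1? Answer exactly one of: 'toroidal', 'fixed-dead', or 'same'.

Under TOROIDAL boundary, generation 1:
00111
00110
00000
00000
00000
10101
00100
Population = 9

Under FIXED-DEAD boundary, generation 1:
11000
00110
10001
10001
10001
00100
01000
Population = 12

Comparison: toroidal=9, fixed-dead=12 -> fixed-dead

Answer: fixed-dead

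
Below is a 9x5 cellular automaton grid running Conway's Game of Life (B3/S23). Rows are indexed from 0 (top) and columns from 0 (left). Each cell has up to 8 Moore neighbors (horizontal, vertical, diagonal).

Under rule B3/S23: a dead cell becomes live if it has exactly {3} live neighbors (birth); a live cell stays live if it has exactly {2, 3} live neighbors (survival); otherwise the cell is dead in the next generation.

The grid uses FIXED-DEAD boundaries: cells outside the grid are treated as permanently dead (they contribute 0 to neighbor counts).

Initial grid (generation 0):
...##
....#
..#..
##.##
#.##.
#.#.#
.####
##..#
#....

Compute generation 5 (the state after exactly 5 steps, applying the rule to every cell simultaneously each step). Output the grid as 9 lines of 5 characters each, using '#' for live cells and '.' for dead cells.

Simulating step by step:
Generation 0 (given above): 22 live cells
Generation 1: 16 live cells
...##
....#
.##.#
#...#
#....
#...#
....#
#...#
##...
Generation 2: 16 live cells
...##
..#.#
.#..#
#..#.
##...
.....
...##
##...
##...
Generation 3: 16 live cells
...##
..#.#
.##.#
#.#..
##...
.....
.....
###..
##...
Generation 4: 16 live cells
...##
.##.#
..#..
#.##.
##...
.....
.#...
#.#..
#.#..
Generation 5: 17 live cells
(generation 5 grid is the final answer)

Answer: ..###
.##.#
.....
#.##.
###..
##...
.#...
#.#..
.....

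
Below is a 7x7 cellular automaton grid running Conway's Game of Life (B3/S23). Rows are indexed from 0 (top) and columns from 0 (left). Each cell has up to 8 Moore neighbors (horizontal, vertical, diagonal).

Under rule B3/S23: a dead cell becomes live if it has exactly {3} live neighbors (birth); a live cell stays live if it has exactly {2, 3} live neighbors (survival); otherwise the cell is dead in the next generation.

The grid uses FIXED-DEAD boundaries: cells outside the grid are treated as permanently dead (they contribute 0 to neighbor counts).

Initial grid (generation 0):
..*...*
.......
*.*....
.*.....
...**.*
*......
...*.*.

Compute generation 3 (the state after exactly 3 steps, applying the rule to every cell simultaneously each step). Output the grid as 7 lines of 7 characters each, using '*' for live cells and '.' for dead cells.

Simulating step by step:
Generation 0 (given above): 11 live cells
Generation 1: 7 live cells
.......
.*.....
.*.....
.***...
.......
...*.*.
.......
Generation 2: 6 live cells
.......
.......
**.....
.**....
...**..
.......
.......
Generation 3: 9 live cells
(generation 3 grid is the final answer)

Answer: .......
.......
***....
****...
..**...
.......
.......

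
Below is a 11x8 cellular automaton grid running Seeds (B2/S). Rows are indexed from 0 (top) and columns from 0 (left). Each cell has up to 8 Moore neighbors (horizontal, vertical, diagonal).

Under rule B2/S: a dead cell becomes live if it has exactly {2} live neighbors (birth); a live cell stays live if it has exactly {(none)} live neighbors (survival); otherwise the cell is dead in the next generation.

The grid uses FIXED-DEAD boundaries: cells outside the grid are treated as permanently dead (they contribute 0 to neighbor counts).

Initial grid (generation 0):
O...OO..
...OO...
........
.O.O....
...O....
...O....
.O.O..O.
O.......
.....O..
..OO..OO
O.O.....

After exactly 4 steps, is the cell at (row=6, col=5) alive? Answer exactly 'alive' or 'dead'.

Simulating step by step:
Generation 0 (given above): 20 live cells
Generation 1: 17 live cells
........
........
........
....O...
........
........
O...O...
.OO.OOO.
.OOOO..O
....OO..
......OO
Generation 2: 6 live cells
........
........
........
........
........
........
..O...O.
.......O
O.......
.O......
....O...
Generation 3: 5 live cells
........
........
........
........
........
........
.......O
.O....O.
.O......
O.......
........
Generation 4: 6 live cells
........
........
........
........
........
........
......O.
O.O....O
..O.....
.O......
........

Cell (6,5) at generation 4: 0 -> dead

Answer: dead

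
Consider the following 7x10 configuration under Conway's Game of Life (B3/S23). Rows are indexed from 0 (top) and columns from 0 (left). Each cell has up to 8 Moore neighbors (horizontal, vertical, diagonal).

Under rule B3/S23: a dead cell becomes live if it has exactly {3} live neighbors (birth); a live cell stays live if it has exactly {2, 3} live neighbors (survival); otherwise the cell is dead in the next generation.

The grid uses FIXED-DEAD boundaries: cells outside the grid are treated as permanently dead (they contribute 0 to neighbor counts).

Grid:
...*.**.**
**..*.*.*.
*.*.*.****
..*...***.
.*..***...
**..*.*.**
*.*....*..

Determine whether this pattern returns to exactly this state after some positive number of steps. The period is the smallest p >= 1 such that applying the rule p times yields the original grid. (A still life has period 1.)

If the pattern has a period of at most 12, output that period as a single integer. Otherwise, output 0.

Simulating and comparing each generation to the original:
Gen 0 (original, given above): 34 live cells
Gen 1: 30 live cells, differs from original
Gen 2: 27 live cells, differs from original
Gen 3: 25 live cells, differs from original
Gen 4: 19 live cells, differs from original
Gen 5: 18 live cells, differs from original
Gen 6: 19 live cells, differs from original
Gen 7: 19 live cells, differs from original
Gen 8: 22 live cells, differs from original
Gen 9: 15 live cells, differs from original
Gen 10: 11 live cells, differs from original
Gen 11: 10 live cells, differs from original
Gen 12: 7 live cells, differs from original
No period found within 12 steps.

Answer: 0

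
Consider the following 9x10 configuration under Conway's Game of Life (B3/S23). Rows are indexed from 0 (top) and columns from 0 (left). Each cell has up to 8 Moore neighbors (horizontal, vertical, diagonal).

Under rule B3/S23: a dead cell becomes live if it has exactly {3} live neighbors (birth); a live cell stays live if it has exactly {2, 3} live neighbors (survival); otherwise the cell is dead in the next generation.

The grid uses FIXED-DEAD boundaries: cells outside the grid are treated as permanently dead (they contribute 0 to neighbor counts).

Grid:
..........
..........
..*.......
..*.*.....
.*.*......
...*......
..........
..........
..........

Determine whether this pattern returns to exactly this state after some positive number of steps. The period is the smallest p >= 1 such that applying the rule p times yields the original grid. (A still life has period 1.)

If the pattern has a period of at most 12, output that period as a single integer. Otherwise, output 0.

Answer: 2

Derivation:
Simulating and comparing each generation to the original:
Gen 0 (original, given above): 6 live cells
Gen 1: 6 live cells, differs from original
Gen 2: 6 live cells, MATCHES original -> period = 2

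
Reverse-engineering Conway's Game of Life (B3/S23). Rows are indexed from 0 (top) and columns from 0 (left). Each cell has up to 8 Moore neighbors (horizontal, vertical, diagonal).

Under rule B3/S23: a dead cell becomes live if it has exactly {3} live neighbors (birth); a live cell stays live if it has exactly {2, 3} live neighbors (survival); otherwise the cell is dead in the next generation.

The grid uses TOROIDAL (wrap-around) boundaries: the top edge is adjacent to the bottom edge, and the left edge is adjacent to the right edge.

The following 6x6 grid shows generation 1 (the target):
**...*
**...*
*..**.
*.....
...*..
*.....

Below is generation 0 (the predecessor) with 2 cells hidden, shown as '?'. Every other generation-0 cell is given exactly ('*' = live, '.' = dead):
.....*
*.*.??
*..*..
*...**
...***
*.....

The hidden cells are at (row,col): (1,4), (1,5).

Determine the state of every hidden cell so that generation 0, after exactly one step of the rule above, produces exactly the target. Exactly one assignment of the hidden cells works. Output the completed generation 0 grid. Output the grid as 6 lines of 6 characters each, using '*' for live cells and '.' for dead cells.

Answer: .....*
*.*...
*..*..
*...**
...***
*.....

Derivation:
Hidden generation-0 cells (in order): (1,4), (1,5).
A hidden cell only influences target cells in its own 3x3 neighborhood. Try each of the 2^2 = 4 assignments, step the completed generation 0 forward once under B3/S23, and compare with the target:
  (1,4)=. (1,5)=. -> step reproduces the target at every cell -> ACCEPT
  (1,4)=. (1,5)=* -> step gives (0,0)='.' but target has '*' -> reject
  (1,4)=* (1,5)=. -> step gives (1,3)='*' but target has '.' -> reject
  (1,4)=* (1,5)=* -> step gives (0,0)='.' but target has '*' -> reject
Unique solution: (1,4)=dead, (1,5)=dead.
Check: live-neighbor counts of every cell in the completed generation 0:
331112
231223
342235
322455
421245
211244
Applying B3/S23 to generation 0 with these counts gives:
**...*
**...*
*..**.
*.....
...*..
*.....
which matches the target exactly.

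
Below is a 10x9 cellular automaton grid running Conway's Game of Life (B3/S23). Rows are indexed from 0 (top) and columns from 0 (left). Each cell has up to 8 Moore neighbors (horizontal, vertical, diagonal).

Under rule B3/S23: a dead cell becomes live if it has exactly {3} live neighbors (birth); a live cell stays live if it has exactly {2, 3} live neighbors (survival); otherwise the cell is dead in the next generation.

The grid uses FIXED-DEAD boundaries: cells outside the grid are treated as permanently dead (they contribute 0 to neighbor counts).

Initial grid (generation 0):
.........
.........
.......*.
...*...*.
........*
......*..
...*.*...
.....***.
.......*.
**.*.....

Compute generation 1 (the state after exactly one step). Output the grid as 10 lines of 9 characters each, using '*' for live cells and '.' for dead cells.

Answer: .........
.........
.........
.......**
.......*.
.........
....**.*.
....**.*.
.......*.
.........

Derivation:
Simulating step by step:
Generation 0 (given above): 14 live cells
Generation 1: 10 live cells
(generation 1 grid is the final answer)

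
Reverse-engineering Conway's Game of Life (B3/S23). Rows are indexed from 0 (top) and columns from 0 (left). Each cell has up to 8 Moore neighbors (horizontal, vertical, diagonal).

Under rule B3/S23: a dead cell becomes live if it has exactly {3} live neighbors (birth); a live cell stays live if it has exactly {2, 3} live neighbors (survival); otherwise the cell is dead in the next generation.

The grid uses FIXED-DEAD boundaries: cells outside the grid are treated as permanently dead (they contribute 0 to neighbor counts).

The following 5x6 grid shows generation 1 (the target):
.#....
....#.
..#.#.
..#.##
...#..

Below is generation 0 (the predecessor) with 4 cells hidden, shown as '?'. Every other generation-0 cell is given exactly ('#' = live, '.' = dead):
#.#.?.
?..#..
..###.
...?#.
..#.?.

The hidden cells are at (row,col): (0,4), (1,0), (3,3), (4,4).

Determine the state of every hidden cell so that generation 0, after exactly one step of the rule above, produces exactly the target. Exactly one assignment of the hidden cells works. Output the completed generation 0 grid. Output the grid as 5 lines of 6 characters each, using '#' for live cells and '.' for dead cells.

Answer: #.#...
#..#..
..###.
....#.
..#.#.

Derivation:
Hidden generation-0 cells (in order): (0,4), (1,0), (3,3), (4,4).
A hidden cell only influences target cells in its own 3x3 neighborhood. Try each of the 2^4 = 16 assignments, step the completed generation 0 forward once under B3/S23, and compare with the target:
  (0,4)=. (1,0)=. (3,3)=. (4,4)=. -> step gives (0,1)='.' but target has '#' -> reject
  (0,4)=. (1,0)=. (3,3)=. (4,4)=# -> step gives (0,1)='.' but target has '#' -> reject
  (0,4)=. (1,0)=. (3,3)=# (4,4)=. -> step gives (0,1)='.' but target has '#' -> reject
  (0,4)=. (1,0)=. (3,3)=# (4,4)=# -> step gives (0,1)='.' but target has '#' -> reject
  (0,4)=. (1,0)=# (3,3)=. (4,4)=. -> step gives (3,5)='.' but target has '#' -> reject
  (0,4)=. (1,0)=# (3,3)=. (4,4)=# -> step reproduces the target at every cell -> ACCEPT
  (0,4)=. (1,0)=# (3,3)=# (4,4)=. -> step gives (2,4)='.' but target has '#' -> reject
  (0,4)=. (1,0)=# (3,3)=# (4,4)=# -> step gives (2,4)='.' but target has '#' -> reject
  (0,4)=# (1,0)=. (3,3)=. (4,4)=. -> step gives (0,1)='.' but target has '#' -> reject
  (0,4)=# (1,0)=. (3,3)=. (4,4)=# -> step gives (0,1)='.' but target has '#' -> reject
  (0,4)=# (1,0)=. (3,3)=# (4,4)=. -> step gives (0,1)='.' but target has '#' -> reject
  (0,4)=# (1,0)=. (3,3)=# (4,4)=# -> step gives (0,1)='.' but target has '#' -> reject
  (0,4)=# (1,0)=# (3,3)=. (4,4)=. -> step gives (0,3)='#' but target has '.' -> reject
  (0,4)=# (1,0)=# (3,3)=. (4,4)=# -> step gives (0,3)='#' but target has '.' -> reject
  (0,4)=# (1,0)=# (3,3)=# (4,4)=. -> step gives (0,3)='#' but target has '.' -> reject
  (0,4)=# (1,0)=# (3,3)=# (4,4)=# -> step gives (0,3)='#' but target has '.' -> reject
Unique solution: (0,4)=dead, (1,0)=live, (3,3)=dead, (4,4)=live.
Check: live-neighbor counts of every cell in the completed generation 0:
131210
144431
122432
023633
010312
Applying B3/S23 to generation 0 with these counts gives:
.#....
....#.
..#.#.
..#.##
...#..
which matches the target exactly.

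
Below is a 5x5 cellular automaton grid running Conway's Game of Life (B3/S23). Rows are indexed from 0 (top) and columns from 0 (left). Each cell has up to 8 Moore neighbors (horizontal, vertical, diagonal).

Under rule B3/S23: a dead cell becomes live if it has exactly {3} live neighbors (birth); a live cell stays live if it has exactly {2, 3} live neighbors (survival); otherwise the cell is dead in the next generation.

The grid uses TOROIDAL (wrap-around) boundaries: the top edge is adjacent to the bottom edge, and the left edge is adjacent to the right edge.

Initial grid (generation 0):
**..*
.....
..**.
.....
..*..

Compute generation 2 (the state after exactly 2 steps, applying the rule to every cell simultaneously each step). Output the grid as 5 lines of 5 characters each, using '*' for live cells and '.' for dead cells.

Simulating step by step:
Generation 0 (given above): 6 live cells
Generation 1: 11 live cells
**...
*****
.....
..**.
**...
Generation 2: 9 live cells
(generation 2 grid is the final answer)

Answer: ...*.
..***
*....
.**..
*...*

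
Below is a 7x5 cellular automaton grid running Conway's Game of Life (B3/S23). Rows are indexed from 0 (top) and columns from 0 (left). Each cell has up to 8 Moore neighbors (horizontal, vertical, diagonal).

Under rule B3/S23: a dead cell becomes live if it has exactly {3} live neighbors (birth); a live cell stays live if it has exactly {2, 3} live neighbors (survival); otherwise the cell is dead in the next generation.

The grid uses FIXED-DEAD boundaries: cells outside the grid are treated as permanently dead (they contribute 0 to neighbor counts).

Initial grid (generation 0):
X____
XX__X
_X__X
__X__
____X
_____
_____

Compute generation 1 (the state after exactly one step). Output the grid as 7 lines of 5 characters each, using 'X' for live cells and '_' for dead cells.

Simulating step by step:
Generation 0 (given above): 8 live cells
Generation 1: 9 live cells
(generation 1 grid is the final answer)

Answer: XX___
XX___
XXXX_
___X_
_____
_____
_____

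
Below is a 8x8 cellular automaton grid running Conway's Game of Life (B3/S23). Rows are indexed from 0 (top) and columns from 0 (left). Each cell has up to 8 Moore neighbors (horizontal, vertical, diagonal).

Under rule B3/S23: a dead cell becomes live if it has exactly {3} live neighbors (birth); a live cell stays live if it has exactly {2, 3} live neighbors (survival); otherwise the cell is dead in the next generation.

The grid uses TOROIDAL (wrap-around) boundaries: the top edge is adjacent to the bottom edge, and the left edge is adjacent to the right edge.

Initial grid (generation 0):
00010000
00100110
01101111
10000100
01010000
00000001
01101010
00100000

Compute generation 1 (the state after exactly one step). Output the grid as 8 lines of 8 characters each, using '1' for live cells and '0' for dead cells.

Simulating step by step:
Generation 0 (given above): 20 live cells
Generation 1: 24 live cells
(generation 1 grid is the final answer)

Answer: 00110000
01100001
11111001
10010101
10000000
11010000
01110000
01100000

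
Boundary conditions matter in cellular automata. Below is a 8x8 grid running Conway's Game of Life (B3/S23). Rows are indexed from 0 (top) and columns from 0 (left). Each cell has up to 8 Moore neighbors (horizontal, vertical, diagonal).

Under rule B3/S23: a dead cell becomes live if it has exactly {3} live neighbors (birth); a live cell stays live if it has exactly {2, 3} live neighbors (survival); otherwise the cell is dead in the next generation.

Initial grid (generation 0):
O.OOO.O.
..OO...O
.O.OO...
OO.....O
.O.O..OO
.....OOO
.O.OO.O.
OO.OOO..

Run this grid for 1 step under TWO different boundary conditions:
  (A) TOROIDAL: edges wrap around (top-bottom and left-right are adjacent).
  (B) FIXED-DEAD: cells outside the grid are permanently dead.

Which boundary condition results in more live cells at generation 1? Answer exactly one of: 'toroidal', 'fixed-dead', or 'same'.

Under TOROIDAL boundary, generation 1:
O.....O.
O....O.O
.O.OO..O
.O.OO.OO
.OO..O..
...O....
.O.O....
O.....O.
Population = 22

Under FIXED-DEAD boundary, generation 1:
.OO.O...
.....O..
OO.OO...
OO.OO.OO
OOO..O..
...O....
OO.O...O
OO.O.O..
Population = 27

Comparison: toroidal=22, fixed-dead=27 -> fixed-dead

Answer: fixed-dead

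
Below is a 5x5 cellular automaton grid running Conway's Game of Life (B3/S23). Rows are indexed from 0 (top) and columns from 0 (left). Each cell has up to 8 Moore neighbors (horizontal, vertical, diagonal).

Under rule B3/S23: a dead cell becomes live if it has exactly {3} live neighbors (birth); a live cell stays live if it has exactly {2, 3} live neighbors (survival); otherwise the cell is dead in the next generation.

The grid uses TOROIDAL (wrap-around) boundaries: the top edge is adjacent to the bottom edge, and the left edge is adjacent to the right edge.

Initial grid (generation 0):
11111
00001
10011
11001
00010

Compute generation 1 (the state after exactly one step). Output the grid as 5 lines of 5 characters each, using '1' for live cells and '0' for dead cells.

Answer: 11100
00000
01010
01100
00000

Derivation:
Simulating step by step:
Generation 0 (given above): 13 live cells
Generation 1: 7 live cells
(generation 1 grid is the final answer)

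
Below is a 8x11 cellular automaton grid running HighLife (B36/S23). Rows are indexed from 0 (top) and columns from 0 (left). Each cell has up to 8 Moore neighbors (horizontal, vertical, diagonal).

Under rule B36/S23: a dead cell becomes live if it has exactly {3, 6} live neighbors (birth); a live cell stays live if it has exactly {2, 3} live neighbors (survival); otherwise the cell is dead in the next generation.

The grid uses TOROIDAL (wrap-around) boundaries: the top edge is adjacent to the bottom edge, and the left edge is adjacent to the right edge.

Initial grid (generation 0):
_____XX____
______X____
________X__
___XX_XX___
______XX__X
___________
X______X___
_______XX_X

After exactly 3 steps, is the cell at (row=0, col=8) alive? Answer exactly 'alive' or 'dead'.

Answer: alive

Derivation:
Simulating step by step:
Generation 0 (given above): 16 live cells
Generation 1: 19 live cells
_____XX____
_____XXX___
_____XX____
_____XX_X__
_____XXX___
______XX___
_______XX__
_______XX__
Generation 2: 9 live cells
_____X__X__
____X__X___
____X______
____X______
________X__
_____X_____
___________
________X__
Generation 3: 7 live cells
_______XX__
____XX_____
___XXX_____
___________
___________
___________
___________
___________

Cell (0,8) at generation 3: 1 -> alive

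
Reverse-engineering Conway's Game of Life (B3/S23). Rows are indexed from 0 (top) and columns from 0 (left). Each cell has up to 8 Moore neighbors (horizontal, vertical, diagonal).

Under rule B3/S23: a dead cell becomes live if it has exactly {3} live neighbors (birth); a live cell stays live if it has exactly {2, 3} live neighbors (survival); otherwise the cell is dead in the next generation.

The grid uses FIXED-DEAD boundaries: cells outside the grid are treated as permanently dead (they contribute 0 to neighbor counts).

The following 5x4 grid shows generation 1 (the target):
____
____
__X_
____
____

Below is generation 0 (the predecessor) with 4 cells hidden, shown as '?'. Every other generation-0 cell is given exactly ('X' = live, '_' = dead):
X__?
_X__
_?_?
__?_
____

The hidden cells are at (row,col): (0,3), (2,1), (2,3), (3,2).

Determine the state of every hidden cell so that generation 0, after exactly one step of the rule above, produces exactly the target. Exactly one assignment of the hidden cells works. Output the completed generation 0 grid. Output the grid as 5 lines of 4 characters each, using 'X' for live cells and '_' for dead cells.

Hidden generation-0 cells (in order): (0,3), (2,1), (2,3), (3,2).
A hidden cell only influences target cells in its own 3x3 neighborhood. Try each of the 2^4 = 16 assignments, step the completed generation 0 forward once under B3/S23, and compare with the target:
  (0,3)=_ (2,1)=_ (2,3)=_ (3,2)=_ -> step gives (2,2)='_' but target has 'X' -> reject
  (0,3)=_ (2,1)=_ (2,3)=_ (3,2)=X -> step gives (2,2)='_' but target has 'X' -> reject
  (0,3)=_ (2,1)=_ (2,3)=X (3,2)=_ -> step gives (2,2)='_' but target has 'X' -> reject
  (0,3)=_ (2,1)=_ (2,3)=X (3,2)=X -> step reproduces the target at every cell -> ACCEPT
  (0,3)=_ (2,1)=X (2,3)=_ (3,2)=_ -> step gives (1,0)='X' but target has '_' -> reject
  (0,3)=_ (2,1)=X (2,3)=_ (3,2)=X -> step gives (1,0)='X' but target has '_' -> reject
  (0,3)=_ (2,1)=X (2,3)=X (3,2)=_ -> step gives (1,0)='X' but target has '_' -> reject
  (0,3)=_ (2,1)=X (2,3)=X (3,2)=X -> step gives (1,0)='X' but target has '_' -> reject
  (0,3)=X (2,1)=_ (2,3)=_ (3,2)=_ -> step gives (2,2)='_' but target has 'X' -> reject
  (0,3)=X (2,1)=_ (2,3)=_ (3,2)=X -> step gives (2,2)='_' but target has 'X' -> reject
  (0,3)=X (2,1)=_ (2,3)=X (3,2)=_ -> step gives (1,2)='X' but target has '_' -> reject
  (0,3)=X (2,1)=_ (2,3)=X (3,2)=X -> step gives (1,2)='X' but target has '_' -> reject
  (0,3)=X (2,1)=X (2,3)=_ (3,2)=_ -> step gives (1,0)='X' but target has '_' -> reject
  (0,3)=X (2,1)=X (2,3)=_ (3,2)=X -> step gives (1,0)='X' but target has '_' -> reject
  (0,3)=X (2,1)=X (2,3)=X (3,2)=_ -> step gives (1,0)='X' but target has '_' -> reject
  (0,3)=X (2,1)=X (2,3)=X (3,2)=X -> step gives (1,0)='X' but target has '_' -> reject
Unique solution: (0,3)=dead, (2,1)=dead, (2,3)=live, (3,2)=live.
Check: live-neighbor counts of every cell in the completed generation 0:
1210
2121
1231
0112
0111
Applying B3/S23 to generation 0 with these counts gives:
____
____
__X_
____
____
which matches the target exactly.

Answer: X___
_X__
___X
__X_
____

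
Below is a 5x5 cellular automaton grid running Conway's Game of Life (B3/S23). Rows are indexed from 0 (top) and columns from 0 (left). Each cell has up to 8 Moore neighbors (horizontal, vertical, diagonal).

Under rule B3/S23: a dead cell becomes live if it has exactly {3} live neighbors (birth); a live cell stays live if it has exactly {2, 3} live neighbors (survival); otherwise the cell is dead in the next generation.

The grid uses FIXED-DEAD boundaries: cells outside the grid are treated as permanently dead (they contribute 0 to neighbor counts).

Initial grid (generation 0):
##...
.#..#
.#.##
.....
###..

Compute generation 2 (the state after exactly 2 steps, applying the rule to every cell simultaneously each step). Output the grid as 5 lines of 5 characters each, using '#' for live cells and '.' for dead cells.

Simulating step by step:
Generation 0 (given above): 10 live cells
Generation 1: 11 live cells
##...
.#.##
..###
#..#.
.#...
Generation 2: 10 live cells
(generation 2 grid is the final answer)

Answer: ###..
##..#
.#...
.#.##
.....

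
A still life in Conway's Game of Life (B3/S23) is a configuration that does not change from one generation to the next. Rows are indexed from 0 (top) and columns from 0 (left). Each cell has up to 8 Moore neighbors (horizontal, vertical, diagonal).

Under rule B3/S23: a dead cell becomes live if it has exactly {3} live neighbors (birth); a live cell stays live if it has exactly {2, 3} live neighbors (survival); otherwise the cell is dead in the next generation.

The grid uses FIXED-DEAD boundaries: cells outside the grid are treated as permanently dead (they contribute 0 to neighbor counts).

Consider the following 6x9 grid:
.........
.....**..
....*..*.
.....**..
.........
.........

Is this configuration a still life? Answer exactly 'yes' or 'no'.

Answer: yes

Derivation:
Compute generation 1 and compare to generation 0 (given above):
Generation 1:
.........
.....**..
....*..*.
.....**..
.........
.........
The grids are IDENTICAL -> still life.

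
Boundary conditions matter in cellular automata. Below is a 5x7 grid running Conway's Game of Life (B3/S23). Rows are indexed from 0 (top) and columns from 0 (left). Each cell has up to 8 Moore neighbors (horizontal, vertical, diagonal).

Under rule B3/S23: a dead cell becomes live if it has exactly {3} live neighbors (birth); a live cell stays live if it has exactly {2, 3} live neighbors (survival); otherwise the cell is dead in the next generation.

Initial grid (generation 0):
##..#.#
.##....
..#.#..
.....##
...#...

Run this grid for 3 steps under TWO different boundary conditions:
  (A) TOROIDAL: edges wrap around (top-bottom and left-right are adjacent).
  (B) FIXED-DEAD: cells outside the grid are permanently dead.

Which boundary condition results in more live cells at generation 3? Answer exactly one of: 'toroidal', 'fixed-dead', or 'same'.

Answer: toroidal

Derivation:
Under TOROIDAL boundary, generation 3:
#######
...##.#
.....#.
....##.
.##..#.
Population = 16

Under FIXED-DEAD boundary, generation 3:
.#.....
#....#.
.....##
.....##
....#..
Population = 8

Comparison: toroidal=16, fixed-dead=8 -> toroidal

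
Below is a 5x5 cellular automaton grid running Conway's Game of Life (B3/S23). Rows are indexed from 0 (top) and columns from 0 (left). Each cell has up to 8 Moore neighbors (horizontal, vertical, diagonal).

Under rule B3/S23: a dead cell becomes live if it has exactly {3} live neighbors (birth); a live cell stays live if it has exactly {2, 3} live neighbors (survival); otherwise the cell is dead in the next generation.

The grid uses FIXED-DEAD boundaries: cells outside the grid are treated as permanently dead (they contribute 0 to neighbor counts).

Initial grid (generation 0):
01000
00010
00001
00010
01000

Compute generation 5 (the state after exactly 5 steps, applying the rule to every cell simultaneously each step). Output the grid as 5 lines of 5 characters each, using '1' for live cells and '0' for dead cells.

Answer: 00000
00000
00000
00000
00000

Derivation:
Simulating step by step:
Generation 0 (given above): 5 live cells
Generation 1: 2 live cells
00000
00000
00011
00000
00000
Generation 2: 0 live cells
00000
00000
00000
00000
00000
Generation 3: 0 live cells
00000
00000
00000
00000
00000
Generation 4: 0 live cells
00000
00000
00000
00000
00000
Generation 5: 0 live cells
(generation 5 grid is the final answer)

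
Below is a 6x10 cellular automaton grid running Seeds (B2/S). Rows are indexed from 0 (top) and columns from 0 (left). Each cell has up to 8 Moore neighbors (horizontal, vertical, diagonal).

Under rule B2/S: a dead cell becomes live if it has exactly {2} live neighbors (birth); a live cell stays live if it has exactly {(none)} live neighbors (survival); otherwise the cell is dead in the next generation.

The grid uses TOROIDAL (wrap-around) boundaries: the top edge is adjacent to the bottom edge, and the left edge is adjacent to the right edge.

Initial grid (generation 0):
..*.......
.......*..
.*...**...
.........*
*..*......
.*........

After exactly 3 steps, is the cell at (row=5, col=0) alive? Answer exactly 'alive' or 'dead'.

Simulating step by step:
Generation 0 (given above): 9 live cells
Generation 1: 17 live cells
.*........
.**..*....
*......**.
.**.***...
.**......*
*..*......
Generation 2: 9 live cells
...**.....
......****
.........*
..........
......*...
.........*
Generation 3: 12 live cells
*....**...
*..***....
*.....*...
..........
..........
...***....

Cell (5,0) at generation 3: 0 -> dead

Answer: dead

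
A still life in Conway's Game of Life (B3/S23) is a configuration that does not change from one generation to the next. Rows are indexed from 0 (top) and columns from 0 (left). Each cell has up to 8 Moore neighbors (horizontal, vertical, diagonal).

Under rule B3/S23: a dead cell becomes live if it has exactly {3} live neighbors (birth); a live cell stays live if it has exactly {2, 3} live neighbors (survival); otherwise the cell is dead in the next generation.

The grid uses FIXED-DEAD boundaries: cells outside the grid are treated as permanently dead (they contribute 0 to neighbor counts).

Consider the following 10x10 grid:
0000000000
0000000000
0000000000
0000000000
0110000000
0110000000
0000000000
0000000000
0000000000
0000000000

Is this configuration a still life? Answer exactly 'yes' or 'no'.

Answer: yes

Derivation:
Compute generation 1 and compare to generation 0 (given above):
Generation 1:
0000000000
0000000000
0000000000
0000000000
0110000000
0110000000
0000000000
0000000000
0000000000
0000000000
The grids are IDENTICAL -> still life.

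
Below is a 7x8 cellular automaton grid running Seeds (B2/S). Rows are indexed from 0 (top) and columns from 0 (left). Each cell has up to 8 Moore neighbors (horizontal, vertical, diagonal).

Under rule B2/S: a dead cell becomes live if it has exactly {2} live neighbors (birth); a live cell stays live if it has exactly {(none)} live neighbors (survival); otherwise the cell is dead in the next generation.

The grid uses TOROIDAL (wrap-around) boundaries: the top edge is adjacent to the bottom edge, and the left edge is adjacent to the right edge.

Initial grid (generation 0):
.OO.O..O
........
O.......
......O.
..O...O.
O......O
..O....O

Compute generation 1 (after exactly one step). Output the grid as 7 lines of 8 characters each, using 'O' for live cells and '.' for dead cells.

Simulating step by step:
Generation 0 (given above): 12 live cells
Generation 1: 12 live cells
(generation 1 grid is the final answer)

Answer: ......O.
..OO...O
.......O
.O...O..
OO...O..
..OO....
........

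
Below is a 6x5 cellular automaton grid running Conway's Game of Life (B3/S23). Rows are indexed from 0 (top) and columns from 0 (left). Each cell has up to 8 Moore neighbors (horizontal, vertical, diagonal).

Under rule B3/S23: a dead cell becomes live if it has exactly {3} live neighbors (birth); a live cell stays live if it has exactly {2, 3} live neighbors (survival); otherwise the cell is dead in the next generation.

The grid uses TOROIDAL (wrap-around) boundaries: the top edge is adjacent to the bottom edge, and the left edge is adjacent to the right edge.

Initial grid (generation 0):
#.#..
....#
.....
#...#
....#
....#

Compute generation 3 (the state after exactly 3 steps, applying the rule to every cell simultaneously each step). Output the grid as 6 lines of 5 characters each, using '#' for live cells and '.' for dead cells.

Answer: ..###
#..#.
....#
.....
.....
.....

Derivation:
Simulating step by step:
Generation 0 (given above): 7 live cells
Generation 1: 12 live cells
#..##
.....
#...#
#...#
...##
#..##
Generation 2: 6 live cells
#..#.
...#.
#...#
.....
.....
..#..
Generation 3: 6 live cells
(generation 3 grid is the final answer)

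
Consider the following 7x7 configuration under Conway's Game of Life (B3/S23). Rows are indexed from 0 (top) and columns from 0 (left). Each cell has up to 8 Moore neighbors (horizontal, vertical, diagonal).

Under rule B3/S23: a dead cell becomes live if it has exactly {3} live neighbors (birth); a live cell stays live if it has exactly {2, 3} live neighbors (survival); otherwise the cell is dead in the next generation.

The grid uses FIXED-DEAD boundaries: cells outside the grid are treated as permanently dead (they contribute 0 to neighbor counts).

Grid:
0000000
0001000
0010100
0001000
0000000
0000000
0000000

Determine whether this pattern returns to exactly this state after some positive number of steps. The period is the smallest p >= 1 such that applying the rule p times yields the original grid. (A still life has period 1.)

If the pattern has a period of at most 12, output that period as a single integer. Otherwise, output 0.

Simulating and comparing each generation to the original:
Gen 0 (original, given above): 4 live cells
Gen 1: 4 live cells, MATCHES original -> period = 1

Answer: 1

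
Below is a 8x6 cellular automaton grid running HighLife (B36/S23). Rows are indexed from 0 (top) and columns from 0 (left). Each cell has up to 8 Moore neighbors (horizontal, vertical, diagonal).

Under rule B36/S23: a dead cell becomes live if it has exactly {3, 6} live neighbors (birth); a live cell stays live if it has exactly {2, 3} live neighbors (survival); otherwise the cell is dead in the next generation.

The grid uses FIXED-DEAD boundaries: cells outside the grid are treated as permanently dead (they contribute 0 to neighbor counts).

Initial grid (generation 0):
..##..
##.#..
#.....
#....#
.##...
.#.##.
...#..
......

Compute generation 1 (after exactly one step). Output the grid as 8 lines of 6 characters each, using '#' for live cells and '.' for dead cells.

Answer: .###..
##.#..
#.....
#.....
#####.
.#.##.
..###.
......

Derivation:
Simulating step by step:
Generation 0 (given above): 14 live cells
Generation 1: 19 live cells
(generation 1 grid is the final answer)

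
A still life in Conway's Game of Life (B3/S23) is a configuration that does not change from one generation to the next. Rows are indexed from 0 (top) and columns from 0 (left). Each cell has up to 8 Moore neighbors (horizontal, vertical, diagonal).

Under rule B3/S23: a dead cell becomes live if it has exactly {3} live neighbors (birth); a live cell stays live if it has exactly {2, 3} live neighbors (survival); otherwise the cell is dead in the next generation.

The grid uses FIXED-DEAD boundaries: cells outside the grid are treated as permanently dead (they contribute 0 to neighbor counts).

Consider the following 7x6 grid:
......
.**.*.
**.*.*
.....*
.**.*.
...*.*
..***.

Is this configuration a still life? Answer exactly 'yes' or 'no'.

Answer: no

Derivation:
Compute generation 1 and compare to generation 0 (given above):
Generation 1:
......
*****.
**.*.*
*..*.*
..****
.*...*
..***.
Cell (1,0) differs: gen0=0 vs gen1=1 -> NOT a still life.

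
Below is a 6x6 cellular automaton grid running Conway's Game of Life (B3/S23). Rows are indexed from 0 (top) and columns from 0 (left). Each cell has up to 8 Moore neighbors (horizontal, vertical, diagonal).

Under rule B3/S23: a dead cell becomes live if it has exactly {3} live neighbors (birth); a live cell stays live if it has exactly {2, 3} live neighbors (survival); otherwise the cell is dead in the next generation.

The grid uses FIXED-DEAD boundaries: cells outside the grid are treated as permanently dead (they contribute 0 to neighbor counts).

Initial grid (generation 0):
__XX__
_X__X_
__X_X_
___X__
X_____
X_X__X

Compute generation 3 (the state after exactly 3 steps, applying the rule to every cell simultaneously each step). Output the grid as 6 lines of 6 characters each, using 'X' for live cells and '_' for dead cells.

Answer: __XX__
_X__X_
_XX_X_
_XX___
__XX__
______

Derivation:
Simulating step by step:
Generation 0 (given above): 11 live cells
Generation 1: 9 live cells
__XX__
_X__X_
__X_X_
___X__
_X____
_X____
Generation 2: 9 live cells
__XX__
_X__X_
__X_X_
__XX__
__X___
______
Generation 3: 11 live cells
(generation 3 grid is the final answer)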